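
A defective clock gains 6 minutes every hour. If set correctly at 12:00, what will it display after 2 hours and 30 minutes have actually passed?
For every 60 true minutes, the faulty clock advances 60 + 6 = 66 minutes.
True elapsed: 2 hours and 30 minutes = 150 minutes.
Faulty clock advances: 150 x 66/60 = 165 minutes (drift: 15 minutes ahead).
Shown time: 12:00 + 165 minutes = 2:45.

Final answer: 2:45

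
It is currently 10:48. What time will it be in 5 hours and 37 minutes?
Starting time: 10:48
Adding 37 minutes to 48 minutes: 48 + 37 = 85 minutes = 1 hour and 25 minutes
Adding 5 hours: 10 + 5 + 1 (carry) = 16 - 12 = 4
Final time: 4:25

Final answer: 4:25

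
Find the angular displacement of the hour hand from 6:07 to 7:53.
The hour hand moves 0.5 degrees per minute.
Time elapsed: 7:53 - 6:07 = 106 minutes
Angular displacement: 106 x 0.5 = 53 degrees

Final answer: 53 degrees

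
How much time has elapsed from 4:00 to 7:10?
From 4:00 to 7:10:
(7 x 60 + 10) - (4 x 60 + 0) = 430 - 240 = 190 minutes
= 3 hours and 10 minutes

Final answer: 3 hours and 10 minutes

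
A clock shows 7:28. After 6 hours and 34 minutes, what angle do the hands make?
First find the time 6 hours and 34 minutes after 7:28.
Total minutes: 7 x 60 + 28 + 6 x 60 + 34 = 842.
842 mod 720 = 122 minutes = 2:02.
Now compute the angle at 2:02:
Hour hand: 2 x 30 + 2 x 0.5 = 61 degrees
Minute hand: 2 x 6 = 12 degrees
Difference: |61 - 12| = 49 degrees
The angle is 49 degrees

Final answer: 49 degrees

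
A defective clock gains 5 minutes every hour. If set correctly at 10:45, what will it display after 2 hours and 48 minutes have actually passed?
For every 60 true minutes, the faulty clock advances 60 + 5 = 65 minutes.
True elapsed: 2 hours and 48 minutes = 168 minutes.
Faulty clock advances: 168 x 65/60 = 182 minutes (drift: 14 minutes ahead).
Shown time: 10:45 + 182 minutes = 1:47.

Final answer: 1:47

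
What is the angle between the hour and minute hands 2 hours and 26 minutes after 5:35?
First find the time 2 hours and 26 minutes after 5:35.
Total minutes: 5 x 60 + 35 + 2 x 60 + 26 = 481.
481 mod 720 = 481 minutes = 8:01.
Now compute the angle at 8:01:
Hour hand: 8 x 30 + 1 x 0.5 = 240.5 degrees
Minute hand: 1 x 6 = 6 degrees
Difference: |240.5 - 6| = 234.5 degrees
Smaller angle: 360 - 234.5 = 125.5 degrees

Final answer: 125.5 degrees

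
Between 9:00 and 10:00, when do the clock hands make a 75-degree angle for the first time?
At t minutes past 9:00, the hour hand is at 30 x 9 + 0.5t degrees and the minute hand is at 6t degrees.
The smaller angle between them is 75 degrees when |30H - 5.5t| = 75 or |30H - 5.5t| = 285.
With H = 9, solve 30 x 9 - 5.5t = +/- target for each target:
  t = (30 x 9 - 75) / 5.5 = 35.45
  t = (30 x 9 + 75) / 5.5 = 62.73 (outside (0, 60))
  t = (30 x 9 - 285) / 5.5 = -2.73 (outside (0, 60))
  t = (30 x 9 + 285) / 5.5 = 100.91 (outside (0, 60))
Valid solutions in (0, 60): {35.45} minutes.
The first occurrence is t = 35.45 minutes.
The hands form a 75-degree angle at 35.45 minutes past 9:00.

Final answer: 35.45 minutes past 9:00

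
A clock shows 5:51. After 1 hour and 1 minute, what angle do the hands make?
First find the time 1 hour and 1 minute after 5:51.
Total minutes: 5 x 60 + 51 + 1 x 60 + 1 = 412.
412 mod 720 = 412 minutes = 6:52.
Now compute the angle at 6:52:
Hour hand: 6 x 30 + 52 x 0.5 = 206 degrees
Minute hand: 52 x 6 = 312 degrees
Difference: |206 - 312| = 106 degrees
The angle is 106 degrees

Final answer: 106 degrees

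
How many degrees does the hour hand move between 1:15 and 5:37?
The hour hand moves 0.5 degrees per minute.
Time elapsed: 5:37 - 1:15 = 262 minutes
Angular displacement: 262 x 0.5 = 131 degrees

Final answer: 131 degrees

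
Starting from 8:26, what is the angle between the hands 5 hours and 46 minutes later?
First find the time 5 hours and 46 minutes after 8:26.
Total minutes: 8 x 60 + 26 + 5 x 60 + 46 = 852.
852 mod 720 = 132 minutes = 2:12.
Now compute the angle at 2:12:
Hour hand: 2 x 30 + 12 x 0.5 = 66 degrees
Minute hand: 12 x 6 = 72 degrees
Difference: |66 - 72| = 6 degrees
The angle is 6 degrees

Final answer: 6 degrees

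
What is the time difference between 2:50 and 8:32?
From 2:50 to 8:32:
(8 x 60 + 32) - (2 x 60 + 50) = 512 - 170 = 342 minutes
= 5 hours and 42 minutes

Final answer: 5 hours and 42 minutes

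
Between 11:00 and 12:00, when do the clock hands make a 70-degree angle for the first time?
At t minutes past 11:00, the hour hand is at 30 x 11 + 0.5t degrees and the minute hand is at 6t degrees.
The smaller angle between them is 70 degrees when |30H - 5.5t| = 70 or |30H - 5.5t| = 290.
With H = 11, solve 30 x 11 - 5.5t = +/- target for each target:
  t = (30 x 11 - 70) / 5.5 = 47.27
  t = (30 x 11 + 70) / 5.5 = 72.73 (outside (0, 60))
  t = (30 x 11 - 290) / 5.5 = 7.27
  t = (30 x 11 + 290) / 5.5 = 112.73 (outside (0, 60))
Valid solutions in (0, 60): {7.27, 47.27} minutes.
The first occurrence is t = 7.27 minutes.
The hands form a 70-degree angle at 7.27 minutes past 11:00.

Final answer: 7.27 minutes past 11:00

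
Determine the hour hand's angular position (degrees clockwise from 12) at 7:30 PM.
The hour hand moves 30 degrees per hour and 0.5 degrees per minute.
At 7:30: (7) x 30 + 30 x 0.5 = 210 + 15 = 225 degrees

Final answer: 225 degrees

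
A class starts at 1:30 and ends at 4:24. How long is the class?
From 1:30 to 4:24:
(4 x 60 + 24) - (1 x 60 + 30) = 264 - 90 = 174 minutes
= 2 hours and 54 minutes

Final answer: 2 hours and 54 minutes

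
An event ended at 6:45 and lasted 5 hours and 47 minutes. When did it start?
Starting time: 6:45 = 405 total minutes past 12:00
Subtracting: 5 hours and 47 minutes = 347 minutes
405 - 347 = 58 minutes
= 58 minutes past 12:00 = 12:58

Final answer: 12:58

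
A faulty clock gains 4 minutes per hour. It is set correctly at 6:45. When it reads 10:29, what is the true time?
For every 60 true minutes, the faulty clock advances 64 minutes, so 1 faulty-clock minute corresponds to 60/64 true minutes.
From 6:45 to 10:29 on the faulty dial is 224 minutes.
True elapsed: 224 x 60/64 = 210 minutes = 3 hours and 30 minutes.
True time: 6:45 + 3 hours and 30 minutes = 10:15.

Final answer: 10:15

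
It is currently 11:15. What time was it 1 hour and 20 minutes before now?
Starting time: 11:15 = 675 total minutes past 12:00
Subtracting: 1 hour and 20 minutes = 80 minutes
675 - 80 = 595 minutes
= 9 hours and 55 minutes past 12:00 = 9:55

Final answer: 9:55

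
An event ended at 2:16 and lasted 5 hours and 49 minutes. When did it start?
Starting time: 2:16 = 136 total minutes past 12:00
Subtracting: 5 hours and 49 minutes = 349 minutes
136 - 349 = -213 (negative, add 12 hours = 720) = 507 minutes
= 8 hours and 27 minutes past 12:00 = 8:27

Final answer: 8:27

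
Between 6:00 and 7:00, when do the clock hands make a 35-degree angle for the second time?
At t minutes past 6:00, the hour hand is at 30 x 6 + 0.5t degrees and the minute hand is at 6t degrees.
The smaller angle between them is 35 degrees when |30H - 5.5t| = 35 or |30H - 5.5t| = 325.
With H = 6, solve 30 x 6 - 5.5t = +/- target for each target:
  t = (30 x 6 - 35) / 5.5 = 26.36
  t = (30 x 6 + 35) / 5.5 = 39.09
  t = (30 x 6 - 325) / 5.5 = -26.36 (outside (0, 60))
  t = (30 x 6 + 325) / 5.5 = 91.82 (outside (0, 60))
Valid solutions in (0, 60): {26.36, 39.09} minutes.
The second occurrence is t = 39.09 minutes.
The hands form a 35-degree angle at 39.09 minutes past 6:00.

Final answer: 39.09 minutes past 6:00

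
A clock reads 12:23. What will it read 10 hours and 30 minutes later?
Starting time: 12:23
Adding 30 minutes to 23 minutes: 23 + 30 = 53 minutes
Adding 10 hours: 12 + 10 = 22 - 12 = 10
Final time: 10:53

Final answer: 10:53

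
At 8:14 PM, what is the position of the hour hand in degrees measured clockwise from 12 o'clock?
The hour hand moves 30 degrees per hour and 0.5 degrees per minute.
At 8:14: (8) x 30 + 14 x 0.5 = 240 + 7 = 247 degrees

Final answer: 247 degrees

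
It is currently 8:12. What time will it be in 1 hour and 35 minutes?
Starting time: 8:12
Adding 35 minutes to 12 minutes: 12 + 35 = 47 minutes
Adding 1 hour: 8 + 1 = 9
Final time: 9:47

Final answer: 9:47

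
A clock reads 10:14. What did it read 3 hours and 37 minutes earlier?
Starting time: 10:14 = 614 total minutes past 12:00
Subtracting: 3 hours and 37 minutes = 217 minutes
614 - 217 = 397 minutes
= 6 hours and 37 minutes past 12:00 = 6:37

Final answer: 6:37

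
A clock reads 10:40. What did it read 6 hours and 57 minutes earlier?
Starting time: 10:40 = 640 total minutes past 12:00
Subtracting: 6 hours and 57 minutes = 417 minutes
640 - 417 = 223 minutes
= 3 hours and 43 minutes past 12:00 = 3:43

Final answer: 3:43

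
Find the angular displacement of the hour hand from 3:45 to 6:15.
The hour hand moves 0.5 degrees per minute.
Time elapsed: 6:15 - 3:45 = 150 minutes
Angular displacement: 150 x 0.5 = 75 degrees

Final answer: 75 degrees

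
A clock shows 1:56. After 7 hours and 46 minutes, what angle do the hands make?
First find the time 7 hours and 46 minutes after 1:56.
Total minutes: 1 x 60 + 56 + 7 x 60 + 46 = 582.
582 mod 720 = 582 minutes = 9:42.
Now compute the angle at 9:42:
Hour hand: 9 x 30 + 42 x 0.5 = 291 degrees
Minute hand: 42 x 6 = 252 degrees
Difference: |291 - 252| = 39 degrees
The angle is 39 degrees

Final answer: 39 degrees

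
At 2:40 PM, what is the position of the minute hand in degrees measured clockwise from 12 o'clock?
The minute hand moves 6 degrees per minute.
At 2:40: 40 x 6 = 240 degrees

Final answer: 240 degrees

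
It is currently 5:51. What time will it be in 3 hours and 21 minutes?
Starting time: 5:51
Adding 21 minutes to 51 minutes: 51 + 21 = 72 minutes = 1 hour and 12 minutes
Adding 3 hours: 5 + 3 + 1 (carry) = 9
Final time: 9:12

Final answer: 9:12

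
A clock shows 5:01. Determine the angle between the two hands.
Hour hand position: 5 x 30 + 1 x 0.5 = 150.5 degrees
Minute hand position: 1 x 6 = 6 degrees
Difference: |150.5 - 6| = 144.5 degrees
The angle between the hands is 144.5 degrees

Final answer: 144.5 degrees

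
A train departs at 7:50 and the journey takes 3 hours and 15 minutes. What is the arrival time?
Starting time: 7:50
Adding 15 minutes to 50 minutes: 50 + 15 = 65 minutes = 1 hour and 5 minutes
Adding 3 hours: 7 + 3 + 1 (carry) = 11
Final time: 11:05

Final answer: 11:05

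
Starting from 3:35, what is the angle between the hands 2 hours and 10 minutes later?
First find the time 2 hours and 10 minutes after 3:35.
Total minutes: 3 x 60 + 35 + 2 x 60 + 10 = 345.
345 mod 720 = 345 minutes = 5:45.
Now compute the angle at 5:45:
Hour hand: 5 x 30 + 45 x 0.5 = 172.5 degrees
Minute hand: 45 x 6 = 270 degrees
Difference: |172.5 - 270| = 97.5 degrees
The angle is 97.5 degrees

Final answer: 97.5 degrees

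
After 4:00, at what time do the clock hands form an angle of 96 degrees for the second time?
At t minutes past 4:00, the hour hand is at 30 x 4 + 0.5t degrees and the minute hand is at 6t degrees.
The smaller angle between them is 96 degrees when |30H - 5.5t| = 96 or |30H - 5.5t| = 264.
With H = 4, solve 30 x 4 - 5.5t = +/- target for each target:
  t = (30 x 4 - 96) / 5.5 = 4.36
  t = (30 x 4 + 96) / 5.5 = 39.27
  t = (30 x 4 - 264) / 5.5 = -26.18 (outside (0, 60))
  t = (30 x 4 + 264) / 5.5 = 69.82 (outside (0, 60))
Valid solutions in (0, 60): {4.36, 39.27} minutes.
The second occurrence is t = 39.27 minutes.
The hands form a 96-degree angle at 39.27 minutes past 4:00.

Final answer: 39.27 minutes past 4:00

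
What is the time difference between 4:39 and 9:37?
From 4:39 to 9:37:
(9 x 60 + 37) - (4 x 60 + 39) = 577 - 279 = 298 minutes
= 4 hours and 58 minutes

Final answer: 4 hours and 58 minutes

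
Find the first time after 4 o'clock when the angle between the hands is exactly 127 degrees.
At t minutes past 4:00, the hour hand is at 30 x 4 + 0.5t degrees and the minute hand is at 6t degrees.
The smaller angle between them is 127 degrees when |30H - 5.5t| = 127 or |30H - 5.5t| = 233.
With H = 4, solve 30 x 4 - 5.5t = +/- target for each target:
  t = (30 x 4 - 127) / 5.5 = -1.27 (outside (0, 60))
  t = (30 x 4 + 127) / 5.5 = 44.91
  t = (30 x 4 - 233) / 5.5 = -20.55 (outside (0, 60))
  t = (30 x 4 + 233) / 5.5 = 64.18 (outside (0, 60))
Valid solutions in (0, 60): {44.91} minutes.
The first occurrence is t = 44.91 minutes.
The hands form a 127-degree angle at 44.91 minutes past 4:00.

Final answer: 44.91 minutes past 4:00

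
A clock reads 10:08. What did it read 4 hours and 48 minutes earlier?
Starting time: 10:08 = 608 total minutes past 12:00
Subtracting: 4 hours and 48 minutes = 288 minutes
608 - 288 = 320 minutes
= 5 hours and 20 minutes past 12:00 = 5:20

Final answer: 5:20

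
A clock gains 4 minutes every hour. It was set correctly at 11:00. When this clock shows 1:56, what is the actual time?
For every 60 true minutes, the faulty clock advances 64 minutes, so 1 faulty-clock minute corresponds to 60/64 true minutes.
From 11:00 to 1:56 on the faulty dial is 176 minutes.
True elapsed: 176 x 60/64 = 165 minutes = 2 hours and 45 minutes.
True time: 11:00 + 2 hours and 45 minutes = 1:45.

Final answer: 1:45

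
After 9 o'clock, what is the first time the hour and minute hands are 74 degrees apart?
At t minutes past 9:00, the hour hand is at 30 x 9 + 0.5t degrees and the minute hand is at 6t degrees.
The smaller angle between them is 74 degrees when |30H - 5.5t| = 74 or |30H - 5.5t| = 286.
With H = 9, solve 30 x 9 - 5.5t = +/- target for each target:
  t = (30 x 9 - 74) / 5.5 = 35.64
  t = (30 x 9 + 74) / 5.5 = 62.55 (outside (0, 60))
  t = (30 x 9 - 286) / 5.5 = -2.91 (outside (0, 60))
  t = (30 x 9 + 286) / 5.5 = 101.09 (outside (0, 60))
Valid solutions in (0, 60): {35.64} minutes.
The first occurrence is t = 35.64 minutes.
The hands form a 74-degree angle at 35.64 minutes past 9:00.

Final answer: 35.64 minutes past 9:00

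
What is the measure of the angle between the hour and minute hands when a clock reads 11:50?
Hour hand position: 11 x 30 + 50 x 0.5 = 355 degrees
Minute hand position: 50 x 6 = 300 degrees
Difference: |355 - 300| = 55 degrees
The angle between the hands is 55 degrees

Final answer: 55 degrees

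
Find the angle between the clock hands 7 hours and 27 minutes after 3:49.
First find the time 7 hours and 27 minutes after 3:49.
Total minutes: 3 x 60 + 49 + 7 x 60 + 27 = 676.
676 mod 720 = 676 minutes = 11:16.
Now compute the angle at 11:16:
Hour hand: 11 x 30 + 16 x 0.5 = 338 degrees
Minute hand: 16 x 6 = 96 degrees
Difference: |338 - 96| = 242 degrees
Smaller angle: 360 - 242 = 118 degrees

Final answer: 118 degrees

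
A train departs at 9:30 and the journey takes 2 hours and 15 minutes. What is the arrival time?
Starting time: 9:30
Adding 15 minutes to 30 minutes: 30 + 15 = 45 minutes
Adding 2 hours: 9 + 2 = 11
Final time: 11:45

Final answer: 11:45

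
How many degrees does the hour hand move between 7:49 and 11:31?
The hour hand moves 0.5 degrees per minute.
Time elapsed: 11:31 - 7:49 = 222 minutes
Angular displacement: 222 x 0.5 = 111 degrees

Final answer: 111 degrees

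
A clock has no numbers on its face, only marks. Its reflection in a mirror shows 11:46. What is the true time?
Reflection across the vertical (12-6) axis maps a hand at angle A degrees to (360 - A) degrees, which sends a reading of T minutes past 12:00 to (720 - T) minutes past 12:00.
Mirror reads 11:46 = 706 minutes past 12:00.
Actual time: (720 - 706) mod 720 = 14 minutes = 12:14.

Final answer: 12:14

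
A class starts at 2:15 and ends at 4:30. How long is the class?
From 2:15 to 4:30:
(4 x 60 + 30) - (2 x 60 + 15) = 270 - 135 = 135 minutes
= 2 hours and 15 minutes

Final answer: 2 hours and 15 minutes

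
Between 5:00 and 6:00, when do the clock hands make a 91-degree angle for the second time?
At t minutes past 5:00, the hour hand is at 30 x 5 + 0.5t degrees and the minute hand is at 6t degrees.
The smaller angle between them is 91 degrees when |30H - 5.5t| = 91 or |30H - 5.5t| = 269.
With H = 5, solve 30 x 5 - 5.5t = +/- target for each target:
  t = (30 x 5 - 91) / 5.5 = 10.73
  t = (30 x 5 + 91) / 5.5 = 43.82
  t = (30 x 5 - 269) / 5.5 = -21.64 (outside (0, 60))
  t = (30 x 5 + 269) / 5.5 = 76.18 (outside (0, 60))
Valid solutions in (0, 60): {10.73, 43.82} minutes.
The second occurrence is t = 43.82 minutes.
The hands form a 91-degree angle at 43.82 minutes past 5:00.

Final answer: 43.82 minutes past 5:00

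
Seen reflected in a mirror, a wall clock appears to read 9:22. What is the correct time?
Reflection across the vertical (12-6) axis maps a hand at angle A degrees to (360 - A) degrees, which sends a reading of T minutes past 12:00 to (720 - T) minutes past 12:00.
Mirror reads 9:22 = 562 minutes past 12:00.
Actual time: (720 - 562) mod 720 = 158 minutes = 2:38.

Final answer: 2:38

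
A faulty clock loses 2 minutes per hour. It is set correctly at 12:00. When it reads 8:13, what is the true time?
For every 60 true minutes, the faulty clock advances 58 minutes, so 1 faulty-clock minute corresponds to 60/58 true minutes.
From 12:00 to 8:13 on the faulty dial is 493 minutes.
True elapsed: 493 x 60/58 = 510 minutes = 8 hours and 30 minutes.
True time: 12:00 + 8 hours and 30 minutes = 8:30.

Final answer: 8:30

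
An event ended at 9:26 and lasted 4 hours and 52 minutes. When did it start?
Starting time: 9:26 = 566 total minutes past 12:00
Subtracting: 4 hours and 52 minutes = 292 minutes
566 - 292 = 274 minutes
= 4 hours and 34 minutes past 12:00 = 4:34

Final answer: 4:34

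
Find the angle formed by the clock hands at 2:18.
Hour hand position: 2 x 30 + 18 x 0.5 = 69 degrees
Minute hand position: 18 x 6 = 108 degrees
Difference: |69 - 108| = 39 degrees
The angle between the hands is 39 degrees

Final answer: 39 degrees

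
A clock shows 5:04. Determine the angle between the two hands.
Hour hand position: 5 x 30 + 4 x 0.5 = 152 degrees
Minute hand position: 4 x 6 = 24 degrees
Difference: |152 - 24| = 128 degrees
The angle between the hands is 128 degrees

Final answer: 128 degrees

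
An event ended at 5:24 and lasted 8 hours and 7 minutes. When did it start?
Starting time: 5:24 = 324 total minutes past 12:00
Subtracting: 8 hours and 7 minutes = 487 minutes
324 - 487 = -163 (negative, add 12 hours = 720) = 557 minutes
= 9 hours and 17 minutes past 12:00 = 9:17

Final answer: 9:17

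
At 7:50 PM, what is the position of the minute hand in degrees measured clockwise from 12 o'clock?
The minute hand moves 6 degrees per minute.
At 7:50: 50 x 6 = 300 degrees

Final answer: 300 degrees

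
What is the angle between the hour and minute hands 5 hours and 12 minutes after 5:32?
First find the time 5 hours and 12 minutes after 5:32.
Total minutes: 5 x 60 + 32 + 5 x 60 + 12 = 644.
644 mod 720 = 644 minutes = 10:44.
Now compute the angle at 10:44:
Hour hand: 10 x 30 + 44 x 0.5 = 322 degrees
Minute hand: 44 x 6 = 264 degrees
Difference: |322 - 264| = 58 degrees
The angle is 58 degrees

Final answer: 58 degrees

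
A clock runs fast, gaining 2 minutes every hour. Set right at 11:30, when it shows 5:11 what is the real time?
For every 60 true minutes, the faulty clock advances 62 minutes, so 1 faulty-clock minute corresponds to 60/62 true minutes.
From 11:30 to 5:11 on the faulty dial is 341 minutes.
True elapsed: 341 x 60/62 = 330 minutes = 5 hours and 30 minutes.
True time: 11:30 + 5 hours and 30 minutes = 5:00.

Final answer: 5:00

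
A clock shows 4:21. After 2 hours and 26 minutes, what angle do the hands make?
First find the time 2 hours and 26 minutes after 4:21.
Total minutes: 4 x 60 + 21 + 2 x 60 + 26 = 407.
407 mod 720 = 407 minutes = 6:47.
Now compute the angle at 6:47:
Hour hand: 6 x 30 + 47 x 0.5 = 203.5 degrees
Minute hand: 47 x 6 = 282 degrees
Difference: |203.5 - 282| = 78.5 degrees
The angle is 78.5 degrees

Final answer: 78.5 degrees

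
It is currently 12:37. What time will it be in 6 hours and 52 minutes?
Starting time: 12:37
Adding 52 minutes to 37 minutes: 37 + 52 = 89 minutes = 1 hour and 29 minutes
Adding 6 hours: 12 + 6 + 1 (carry) = 19 - 12 = 7
Final time: 7:29

Final answer: 7:29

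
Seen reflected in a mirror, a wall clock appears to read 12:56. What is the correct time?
Reflection across the vertical (12-6) axis maps a hand at angle A degrees to (360 - A) degrees, which sends a reading of T minutes past 12:00 to (720 - T) minutes past 12:00.
Mirror reads 12:56 = 56 minutes past 12:00.
Actual time: (720 - 56) mod 720 = 664 minutes = 11:04.

Final answer: 11:04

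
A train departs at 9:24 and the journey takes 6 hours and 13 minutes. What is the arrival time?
Starting time: 9:24
Adding 13 minutes to 24 minutes: 24 + 13 = 37 minutes
Adding 6 hours: 9 + 6 = 15 - 12 = 3
Final time: 3:37

Final answer: 3:37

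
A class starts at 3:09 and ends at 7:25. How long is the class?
From 3:09 to 7:25:
(7 x 60 + 25) - (3 x 60 + 9) = 445 - 189 = 256 minutes
= 4 hours and 16 minutes

Final answer: 4 hours and 16 minutes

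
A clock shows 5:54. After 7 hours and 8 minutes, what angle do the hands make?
First find the time 7 hours and 8 minutes after 5:54.
Total minutes: 5 x 60 + 54 + 7 x 60 + 8 = 782.
782 mod 720 = 62 minutes = 1:02.
Now compute the angle at 1:02:
Hour hand: 1 x 30 + 2 x 0.5 = 31 degrees
Minute hand: 2 x 6 = 12 degrees
Difference: |31 - 12| = 19 degrees
The angle is 19 degrees

Final answer: 19 degrees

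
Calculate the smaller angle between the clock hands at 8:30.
Hour hand position: 8 x 30 + 30 x 0.5 = 255 degrees
Minute hand position: 30 x 6 = 180 degrees
Difference: |255 - 180| = 75 degrees
The angle between the hands is 75 degrees

Final answer: 75 degrees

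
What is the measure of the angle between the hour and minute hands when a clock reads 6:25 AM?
Hour hand position: 6 x 30 + 25 x 0.5 = 192.5 degrees
Minute hand position: 25 x 6 = 150 degrees
Difference: |192.5 - 150| = 42.5 degrees
The angle between the hands is 42.5 degrees

Final answer: 42.5 degrees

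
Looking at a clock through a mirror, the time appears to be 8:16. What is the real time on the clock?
Reflection across the vertical (12-6) axis maps a hand at angle A degrees to (360 - A) degrees, which sends a reading of T minutes past 12:00 to (720 - T) minutes past 12:00.
Mirror reads 8:16 = 496 minutes past 12:00.
Actual time: (720 - 496) mod 720 = 224 minutes = 3:44.

Final answer: 3:44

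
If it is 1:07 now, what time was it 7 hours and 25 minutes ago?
Starting time: 1:07 = 67 total minutes past 12:00
Subtracting: 7 hours and 25 minutes = 445 minutes
67 - 445 = -378 (negative, add 12 hours = 720) = 342 minutes
= 5 hours and 42 minutes past 12:00 = 5:42

Final answer: 5:42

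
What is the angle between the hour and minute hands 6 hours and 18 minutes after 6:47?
First find the time 6 hours and 18 minutes after 6:47.
Total minutes: 6 x 60 + 47 + 6 x 60 + 18 = 785.
785 mod 720 = 65 minutes = 1:05.
Now compute the angle at 1:05:
Hour hand: 1 x 30 + 5 x 0.5 = 32.5 degrees
Minute hand: 5 x 6 = 30 degrees
Difference: |32.5 - 30| = 2.5 degrees
The angle is 2.5 degrees

Final answer: 2.5 degrees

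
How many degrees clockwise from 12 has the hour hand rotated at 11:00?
The hour hand moves 30 degrees per hour and 0.5 degrees per minute.
At 11:00: (11) x 30 + 0 x 0.5 = 330 + 0 = 330 degrees

Final answer: 330 degrees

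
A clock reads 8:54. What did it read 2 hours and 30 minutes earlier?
Starting time: 8:54 = 534 total minutes past 12:00
Subtracting: 2 hours and 30 minutes = 150 minutes
534 - 150 = 384 minutes
= 6 hours and 24 minutes past 12:00 = 6:24

Final answer: 6:24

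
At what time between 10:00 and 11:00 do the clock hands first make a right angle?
At t minutes past 10:00, the hour hand is at 30 x 10 + 0.5t degrees and the minute hand is at 6t degrees.
The smaller angle between them is 90 degrees when |30H - 5.5t| = 90 or |30H - 5.5t| = 270.
With H = 10, solve 30 x 10 - 5.5t = +/- target for each target:
  t = (30 x 10 - 90) / 5.5 = 38.18
  t = (30 x 10 + 90) / 5.5 = 70.91 (outside (0, 60))
  t = (30 x 10 - 270) / 5.5 = 5.45
  t = (30 x 10 + 270) / 5.5 = 103.64 (outside (0, 60))
Valid solutions in (0, 60): {5.45, 38.18} minutes.
First occurrence: t = 5.45 minutes.
The hands are at right angles at 5.45 minutes past 10:00.

Final answer: 5.45 minutes past 10:00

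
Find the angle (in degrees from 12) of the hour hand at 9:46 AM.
The hour hand moves 30 degrees per hour and 0.5 degrees per minute.
At 9:46: (9) x 30 + 46 x 0.5 = 270 + 23 = 293 degrees

Final answer: 293 degrees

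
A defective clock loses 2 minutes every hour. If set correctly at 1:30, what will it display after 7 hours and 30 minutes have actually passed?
For every 60 true minutes, the faulty clock advances 60 - 2 = 58 minutes.
True elapsed: 7 hours and 30 minutes = 450 minutes.
Faulty clock advances: 450 x 58/60 = 435 minutes (drift: 15 minutes behind).
Shown time: 1:30 + 435 minutes = 8:45.

Final answer: 8:45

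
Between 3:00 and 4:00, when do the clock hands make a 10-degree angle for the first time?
At t minutes past 3:00, the hour hand is at 30 x 3 + 0.5t degrees and the minute hand is at 6t degrees.
The smaller angle between them is 10 degrees when |30H - 5.5t| = 10 or |30H - 5.5t| = 350.
With H = 3, solve 30 x 3 - 5.5t = +/- target for each target:
  t = (30 x 3 - 10) / 5.5 = 14.55
  t = (30 x 3 + 10) / 5.5 = 18.18
  t = (30 x 3 - 350) / 5.5 = -47.27 (outside (0, 60))
  t = (30 x 3 + 350) / 5.5 = 80 (outside (0, 60))
Valid solutions in (0, 60): {14.55, 18.18} minutes.
The first occurrence is t = 14.55 minutes.
The hands form a 10-degree angle at 14.55 minutes past 3:00.

Final answer: 14.55 minutes past 3:00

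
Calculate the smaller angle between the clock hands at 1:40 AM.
Hour hand position: 1 x 30 + 40 x 0.5 = 50 degrees
Minute hand position: 40 x 6 = 240 degrees
Difference: |50 - 240| = 190 degrees
Since 190 > 180, the smaller angle is 360 - 190 = 170 degrees

Final answer: 170 degrees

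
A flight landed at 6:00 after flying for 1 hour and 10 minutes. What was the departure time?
Starting time: 6:00 = 360 total minutes past 12:00
Subtracting: 1 hour and 10 minutes = 70 minutes
360 - 70 = 290 minutes
= 4 hours and 50 minutes past 12:00 = 4:50

Final answer: 4:50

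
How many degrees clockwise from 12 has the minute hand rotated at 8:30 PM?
The minute hand moves 6 degrees per minute.
At 8:30: 30 x 6 = 180 degrees

Final answer: 180 degrees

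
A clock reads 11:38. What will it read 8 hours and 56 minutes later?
Starting time: 11:38
Adding 56 minutes to 38 minutes: 38 + 56 = 94 minutes = 1 hour and 34 minutes
Adding 8 hours: 11 + 8 + 1 (carry) = 20 - 12 = 8
Final time: 8:34

Final answer: 8:34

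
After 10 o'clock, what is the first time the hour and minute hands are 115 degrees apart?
At t minutes past 10:00, the hour hand is at 30 x 10 + 0.5t degrees and the minute hand is at 6t degrees.
The smaller angle between them is 115 degrees when |30H - 5.5t| = 115 or |30H - 5.5t| = 245.
With H = 10, solve 30 x 10 - 5.5t = +/- target for each target:
  t = (30 x 10 - 115) / 5.5 = 33.64
  t = (30 x 10 + 115) / 5.5 = 75.45 (outside (0, 60))
  t = (30 x 10 - 245) / 5.5 = 10
  t = (30 x 10 + 245) / 5.5 = 99.09 (outside (0, 60))
Valid solutions in (0, 60): {10, 33.64} minutes.
The first occurrence is t = 10 minutes.
The hands form a 115-degree angle at 10 minutes past 10:00.

Final answer: 10 minutes past 10:00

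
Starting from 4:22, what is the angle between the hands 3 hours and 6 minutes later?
First find the time 3 hours and 6 minutes after 4:22.
Total minutes: 4 x 60 + 22 + 3 x 60 + 6 = 448.
448 mod 720 = 448 minutes = 7:28.
Now compute the angle at 7:28:
Hour hand: 7 x 30 + 28 x 0.5 = 224 degrees
Minute hand: 28 x 6 = 168 degrees
Difference: |224 - 168| = 56 degrees
The angle is 56 degrees

Final answer: 56 degrees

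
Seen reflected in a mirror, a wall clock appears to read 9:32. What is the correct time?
Reflection across the vertical (12-6) axis maps a hand at angle A degrees to (360 - A) degrees, which sends a reading of T minutes past 12:00 to (720 - T) minutes past 12:00.
Mirror reads 9:32 = 572 minutes past 12:00.
Actual time: (720 - 572) mod 720 = 148 minutes = 2:28.

Final answer: 2:28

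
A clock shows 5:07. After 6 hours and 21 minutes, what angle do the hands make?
First find the time 6 hours and 21 minutes after 5:07.
Total minutes: 5 x 60 + 7 + 6 x 60 + 21 = 688.
688 mod 720 = 688 minutes = 11:28.
Now compute the angle at 11:28:
Hour hand: 11 x 30 + 28 x 0.5 = 344 degrees
Minute hand: 28 x 6 = 168 degrees
Difference: |344 - 168| = 176 degrees
The angle is 176 degrees

Final answer: 176 degrees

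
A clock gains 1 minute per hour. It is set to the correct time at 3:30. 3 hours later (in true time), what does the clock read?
For every 60 true minutes, the faulty clock advances 60 + 1 = 61 minutes.
True elapsed: 3 hours = 180 minutes.
Faulty clock advances: 180 x 61/60 = 183 minutes (drift: 3 minutes ahead).
Shown time: 3:30 + 183 minutes = 6:33.

Final answer: 6:33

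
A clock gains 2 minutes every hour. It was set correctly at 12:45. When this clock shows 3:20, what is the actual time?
For every 60 true minutes, the faulty clock advances 62 minutes, so 1 faulty-clock minute corresponds to 60/62 true minutes.
From 12:45 to 3:20 on the faulty dial is 155 minutes.
True elapsed: 155 x 60/62 = 150 minutes = 2 hours and 30 minutes.
True time: 12:45 + 2 hours and 30 minutes = 3:15.

Final answer: 3:15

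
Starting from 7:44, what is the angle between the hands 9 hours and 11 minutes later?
First find the time 9 hours and 11 minutes after 7:44.
Total minutes: 7 x 60 + 44 + 9 x 60 + 11 = 1015.
1015 mod 720 = 295 minutes = 4:55.
Now compute the angle at 4:55:
Hour hand: 4 x 30 + 55 x 0.5 = 147.5 degrees
Minute hand: 55 x 6 = 330 degrees
Difference: |147.5 - 330| = 182.5 degrees
Smaller angle: 360 - 182.5 = 177.5 degrees

Final answer: 177.5 degrees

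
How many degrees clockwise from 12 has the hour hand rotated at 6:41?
The hour hand moves 30 degrees per hour and 0.5 degrees per minute.
At 6:41: (6) x 30 + 41 x 0.5 = 180 + 20.5 = 200.5 degrees

Final answer: 200.5 degrees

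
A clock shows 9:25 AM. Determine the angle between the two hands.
Hour hand position: 9 x 30 + 25 x 0.5 = 282.5 degrees
Minute hand position: 25 x 6 = 150 degrees
Difference: |282.5 - 150| = 132.5 degrees
The angle between the hands is 132.5 degrees

Final answer: 132.5 degrees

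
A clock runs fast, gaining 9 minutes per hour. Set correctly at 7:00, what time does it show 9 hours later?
For every 60 true minutes, the faulty clock advances 60 + 9 = 69 minutes.
True elapsed: 9 hours = 540 minutes.
Faulty clock advances: 540 x 69/60 = 621 minutes (drift: 81 minutes ahead).
Shown time: 7:00 + 621 minutes = 5:21.

Final answer: 5:21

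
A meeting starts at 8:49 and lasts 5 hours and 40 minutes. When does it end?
Starting time: 8:49
Adding 40 minutes to 49 minutes: 49 + 40 = 89 minutes = 1 hour and 29 minutes
Adding 5 hours: 8 + 5 + 1 (carry) = 14 - 12 = 2
Final time: 2:29

Final answer: 2:29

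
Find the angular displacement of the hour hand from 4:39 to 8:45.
The hour hand moves 0.5 degrees per minute.
Time elapsed: 8:45 - 4:39 = 246 minutes
Angular displacement: 246 x 0.5 = 123 degrees

Final answer: 123 degrees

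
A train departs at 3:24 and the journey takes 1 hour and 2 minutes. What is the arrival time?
Starting time: 3:24
Adding 2 minutes to 24 minutes: 24 + 2 = 26 minutes
Adding 1 hour: 3 + 1 = 4
Final time: 4:26

Final answer: 4:26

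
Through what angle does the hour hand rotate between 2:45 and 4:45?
The hour hand moves 0.5 degrees per minute.
Time elapsed: 4:45 - 2:45 = 120 minutes
Angular displacement: 120 x 0.5 = 60 degrees

Final answer: 60 degrees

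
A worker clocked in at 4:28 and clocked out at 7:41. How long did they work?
From 4:28 to 7:41:
(7 x 60 + 41) - (4 x 60 + 28) = 461 - 268 = 193 minutes
= 3 hours and 13 minutes

Final answer: 3 hours and 13 minutes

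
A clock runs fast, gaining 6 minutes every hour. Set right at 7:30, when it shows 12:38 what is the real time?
For every 60 true minutes, the faulty clock advances 66 minutes, so 1 faulty-clock minute corresponds to 60/66 true minutes.
From 7:30 to 12:38 on the faulty dial is 308 minutes.
True elapsed: 308 x 60/66 = 280 minutes = 4 hours and 40 minutes.
True time: 7:30 + 4 hours and 40 minutes = 12:10.

Final answer: 12:10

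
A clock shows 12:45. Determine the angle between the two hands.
Hour hand position: 0 x 30 + 45 x 0.5 = 22.5 degrees
Minute hand position: 45 x 6 = 270 degrees
Difference: |22.5 - 270| = 247.5 degrees
Since 247.5 > 180, the smaller angle is 360 - 247.5 = 112.5 degrees

Final answer: 112.5 degrees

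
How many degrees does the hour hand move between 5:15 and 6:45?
The hour hand moves 0.5 degrees per minute.
Time elapsed: 6:45 - 5:15 = 90 minutes
Angular displacement: 90 x 0.5 = 45 degrees

Final answer: 45 degrees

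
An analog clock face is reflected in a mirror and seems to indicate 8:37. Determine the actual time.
Reflection across the vertical (12-6) axis maps a hand at angle A degrees to (360 - A) degrees, which sends a reading of T minutes past 12:00 to (720 - T) minutes past 12:00.
Mirror reads 8:37 = 517 minutes past 12:00.
Actual time: (720 - 517) mod 720 = 203 minutes = 3:23.

Final answer: 3:23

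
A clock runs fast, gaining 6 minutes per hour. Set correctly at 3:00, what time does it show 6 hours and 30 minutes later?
For every 60 true minutes, the faulty clock advances 60 + 6 = 66 minutes.
True elapsed: 6 hours and 30 minutes = 390 minutes.
Faulty clock advances: 390 x 66/60 = 429 minutes (drift: 39 minutes ahead).
Shown time: 3:00 + 429 minutes = 10:09.

Final answer: 10:09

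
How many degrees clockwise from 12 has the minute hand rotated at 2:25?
The minute hand moves 6 degrees per minute.
At 2:25: 25 x 6 = 150 degrees

Final answer: 150 degrees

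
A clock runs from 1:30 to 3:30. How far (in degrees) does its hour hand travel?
The hour hand moves 0.5 degrees per minute.
Time elapsed: 3:30 - 1:30 = 120 minutes
Angular displacement: 120 x 0.5 = 60 degrees

Final answer: 60 degrees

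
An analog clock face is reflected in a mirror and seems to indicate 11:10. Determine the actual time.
Reflection across the vertical (12-6) axis maps a hand at angle A degrees to (360 - A) degrees, which sends a reading of T minutes past 12:00 to (720 - T) minutes past 12:00.
Mirror reads 11:10 = 670 minutes past 12:00.
Actual time: (720 - 670) mod 720 = 50 minutes = 12:50.

Final answer: 12:50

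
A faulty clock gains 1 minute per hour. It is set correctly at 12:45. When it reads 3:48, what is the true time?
For every 60 true minutes, the faulty clock advances 61 minutes, so 1 faulty-clock minute corresponds to 60/61 true minutes.
From 12:45 to 3:48 on the faulty dial is 183 minutes.
True elapsed: 183 x 60/61 = 180 minutes = 3 hours.
True time: 12:45 + 3 hours = 3:45.

Final answer: 3:45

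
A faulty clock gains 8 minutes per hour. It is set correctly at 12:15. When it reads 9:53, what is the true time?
For every 60 true minutes, the faulty clock advances 68 minutes, so 1 faulty-clock minute corresponds to 60/68 true minutes.
From 12:15 to 9:53 on the faulty dial is 578 minutes.
True elapsed: 578 x 60/68 = 510 minutes = 8 hours and 30 minutes.
True time: 12:15 + 8 hours and 30 minutes = 8:45.

Final answer: 8:45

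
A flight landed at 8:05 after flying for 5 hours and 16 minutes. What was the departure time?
Starting time: 8:05 = 485 total minutes past 12:00
Subtracting: 5 hours and 16 minutes = 316 minutes
485 - 316 = 169 minutes
= 2 hours and 49 minutes past 12:00 = 2:49

Final answer: 2:49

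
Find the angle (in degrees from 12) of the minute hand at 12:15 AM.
The minute hand moves 6 degrees per minute.
At 12:15: 15 x 6 = 90 degrees

Final answer: 90 degrees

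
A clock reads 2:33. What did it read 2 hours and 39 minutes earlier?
Starting time: 2:33 = 153 total minutes past 12:00
Subtracting: 2 hours and 39 minutes = 159 minutes
153 - 159 = -6 (negative, add 12 hours = 720) = 714 minutes
= 11 hours and 54 minutes past 12:00 = 11:54

Final answer: 11:54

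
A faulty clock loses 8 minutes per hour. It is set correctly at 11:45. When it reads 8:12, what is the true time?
For every 60 true minutes, the faulty clock advances 52 minutes, so 1 faulty-clock minute corresponds to 60/52 true minutes.
From 11:45 to 8:12 on the faulty dial is 507 minutes.
True elapsed: 507 x 60/52 = 585 minutes = 9 hours and 45 minutes.
True time: 11:45 + 9 hours and 45 minutes = 9:30.

Final answer: 9:30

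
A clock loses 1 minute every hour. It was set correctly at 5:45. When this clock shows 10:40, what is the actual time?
For every 60 true minutes, the faulty clock advances 59 minutes, so 1 faulty-clock minute corresponds to 60/59 true minutes.
From 5:45 to 10:40 on the faulty dial is 295 minutes.
True elapsed: 295 x 60/59 = 300 minutes = 5 hours.
True time: 5:45 + 5 hours = 10:45.

Final answer: 10:45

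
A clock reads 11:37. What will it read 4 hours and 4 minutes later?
Starting time: 11:37
Adding 4 minutes to 37 minutes: 37 + 4 = 41 minutes
Adding 4 hours: 11 + 4 = 15 - 12 = 3
Final time: 3:41

Final answer: 3:41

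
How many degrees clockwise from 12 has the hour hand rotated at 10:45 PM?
The hour hand moves 30 degrees per hour and 0.5 degrees per minute.
At 10:45: (10) x 30 + 45 x 0.5 = 300 + 22.5 = 322.5 degrees

Final answer: 322.5 degrees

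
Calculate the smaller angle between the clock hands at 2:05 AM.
Hour hand position: 2 x 30 + 5 x 0.5 = 62.5 degrees
Minute hand position: 5 x 6 = 30 degrees
Difference: |62.5 - 30| = 32.5 degrees
The angle between the hands is 32.5 degrees

Final answer: 32.5 degrees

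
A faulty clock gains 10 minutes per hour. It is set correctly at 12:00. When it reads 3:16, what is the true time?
For every 60 true minutes, the faulty clock advances 70 minutes, so 1 faulty-clock minute corresponds to 60/70 true minutes.
From 12:00 to 3:16 on the faulty dial is 196 minutes.
True elapsed: 196 x 60/70 = 168 minutes = 2 hours and 48 minutes.
True time: 12:00 + 2 hours and 48 minutes = 2:48.

Final answer: 2:48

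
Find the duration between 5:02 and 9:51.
From 5:02 to 9:51:
(9 x 60 + 51) - (5 x 60 + 2) = 591 - 302 = 289 minutes
= 4 hours and 49 minutes

Final answer: 4 hours and 49 minutes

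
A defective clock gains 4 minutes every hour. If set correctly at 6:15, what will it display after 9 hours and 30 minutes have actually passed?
For every 60 true minutes, the faulty clock advances 60 + 4 = 64 minutes.
True elapsed: 9 hours and 30 minutes = 570 minutes.
Faulty clock advances: 570 x 64/60 = 608 minutes (drift: 38 minutes ahead).
Shown time: 6:15 + 608 minutes = 4:23.

Final answer: 4:23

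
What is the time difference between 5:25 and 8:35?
From 5:25 to 8:35:
(8 x 60 + 35) - (5 x 60 + 25) = 515 - 325 = 190 minutes
= 3 hours and 10 minutes

Final answer: 3 hours and 10 minutes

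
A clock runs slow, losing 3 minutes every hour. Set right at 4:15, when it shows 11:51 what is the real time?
For every 60 true minutes, the faulty clock advances 57 minutes, so 1 faulty-clock minute corresponds to 60/57 true minutes.
From 4:15 to 11:51 on the faulty dial is 456 minutes.
True elapsed: 456 x 60/57 = 480 minutes = 8 hours.
True time: 4:15 + 8 hours = 12:15.

Final answer: 12:15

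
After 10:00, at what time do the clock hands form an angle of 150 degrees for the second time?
At t minutes past 10:00, the hour hand is at 30 x 10 + 0.5t degrees and the minute hand is at 6t degrees.
The smaller angle between them is 150 degrees when |30H - 5.5t| = 150 or |30H - 5.5t| = 210.
With H = 10, solve 30 x 10 - 5.5t = +/- target for each target:
  t = (30 x 10 - 150) / 5.5 = 27.27
  t = (30 x 10 + 150) / 5.5 = 81.82 (outside (0, 60))
  t = (30 x 10 - 210) / 5.5 = 16.36
  t = (30 x 10 + 210) / 5.5 = 92.73 (outside (0, 60))
Valid solutions in (0, 60): {16.36, 27.27} minutes.
The second occurrence is t = 27.27 minutes.
The hands form a 150-degree angle at 27.27 minutes past 10:00.

Final answer: 27.27 minutes past 10:00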